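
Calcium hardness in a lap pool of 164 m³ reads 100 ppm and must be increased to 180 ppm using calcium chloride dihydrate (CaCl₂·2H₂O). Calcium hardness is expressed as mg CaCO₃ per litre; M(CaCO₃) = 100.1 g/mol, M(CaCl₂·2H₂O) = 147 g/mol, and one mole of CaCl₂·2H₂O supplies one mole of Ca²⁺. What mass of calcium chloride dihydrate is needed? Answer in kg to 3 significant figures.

Volume: 164 m³ = 164,000 L.
Hardness to add: (180 − 100) = 80 mg/L as CaCO₃ × 164,000 L = 13,120 g as CaCO₃.
Moles of Ca²⁺ (1 mol Ca²⁺ ≡ 1 mol CaCO₃): 13,120 / 100.1 g/mol = 131.1 mol.
Mass of CaCl₂·2H₂O: 131.1 × 147 = 19,270 g.

19.3 kg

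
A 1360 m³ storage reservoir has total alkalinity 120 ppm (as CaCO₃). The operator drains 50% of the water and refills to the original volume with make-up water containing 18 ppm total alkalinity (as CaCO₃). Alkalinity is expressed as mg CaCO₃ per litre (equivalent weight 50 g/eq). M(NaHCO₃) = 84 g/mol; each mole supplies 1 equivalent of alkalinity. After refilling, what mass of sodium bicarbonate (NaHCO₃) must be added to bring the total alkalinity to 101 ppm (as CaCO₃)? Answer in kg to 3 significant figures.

Volume: 1360 m³ = 1,360,000 L.
After draining 50% and refilling: 120 × 0.50 + 18 × 0.50 = 69 ppm.
Deficit to target: 101 − 69 = 32 mg/L.
As CaCO₃: 32 mg/L × 1,360,000 L = 43,520 g; ÷ 50 g/eq ÷ 1 = 870.4 mol NaHCO₃.
Mass: 870.4 × 84 = 73,110 g.

73.1 kg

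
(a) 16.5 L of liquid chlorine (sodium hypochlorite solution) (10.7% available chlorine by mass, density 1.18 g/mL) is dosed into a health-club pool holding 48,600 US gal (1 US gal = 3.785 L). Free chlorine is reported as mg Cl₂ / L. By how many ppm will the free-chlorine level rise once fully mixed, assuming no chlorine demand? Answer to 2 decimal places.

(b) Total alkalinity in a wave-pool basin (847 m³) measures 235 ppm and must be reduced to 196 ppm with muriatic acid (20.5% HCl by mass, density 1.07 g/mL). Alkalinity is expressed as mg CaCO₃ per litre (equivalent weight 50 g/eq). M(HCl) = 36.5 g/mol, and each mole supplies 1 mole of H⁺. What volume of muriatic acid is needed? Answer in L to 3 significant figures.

(a) Volume: 48,600 US gal × 3.785 L/gal = 183,951 L.
(a) Mass of solution: 16.5 L × 1000 mL/L × 1.18 g/mL = 19,470 g.
(a) Available chlorine delivered: 19,470 g × 0.107 = 2083 g as Cl₂.
(a) Concentration rise: 2083 g / 183,951 L = 11.33 mg/L = 11.33 ppm.

(b) Volume: 847 m³ = 847,000 L.
(b) Alkalinity to neutralize: (235 − 196) = 39 mg/L as CaCO₃ × 847,000 L = 33,030 g as CaCO₃.
(b) Equivalents of H⁺ required: 33,030 ÷ 50 g/eq = 660.7 eq = 660.7 mol HCl.
(b) Mass of HCl: 660.7 × 36.5 = 24,110 g.
(b) Mass of 20.5% solution: 24,110 / 0.205 = 117,600 g.
(b) Volume: 117,600 g ÷ 1.07 g/mL = 109,900 mL.

(a) 11.33 ppm; (b) 110 L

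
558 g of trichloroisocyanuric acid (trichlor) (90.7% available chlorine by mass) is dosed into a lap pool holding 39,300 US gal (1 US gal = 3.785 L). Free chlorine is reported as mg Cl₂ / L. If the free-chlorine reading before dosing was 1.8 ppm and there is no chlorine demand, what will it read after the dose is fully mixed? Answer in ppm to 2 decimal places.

5.20 ppm

Volume: 39,300 US gal × 3.785 L/gal = 148,750 L.
Available chlorine delivered: 558 g × 0.907 = 506.1 g as Cl₂.
Concentration rise: 506.1 g / 148,750 L = 3.402 mg/L = 3.40 ppm.
Final FC: 1.8 + 3.40 = 5.20 ppm.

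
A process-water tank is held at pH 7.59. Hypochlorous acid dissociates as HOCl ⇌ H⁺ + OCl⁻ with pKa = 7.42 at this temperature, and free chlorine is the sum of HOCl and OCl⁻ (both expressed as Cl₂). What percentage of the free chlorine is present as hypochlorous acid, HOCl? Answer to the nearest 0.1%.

[OCl⁻]/[HOCl] = 10^(pH − pKa) = 10^(7.59 − 7.42) = 10^0.17 = 1.479.
Fraction as HOCl = 1 / (1 + 1.479) = 0.4034.

40.3%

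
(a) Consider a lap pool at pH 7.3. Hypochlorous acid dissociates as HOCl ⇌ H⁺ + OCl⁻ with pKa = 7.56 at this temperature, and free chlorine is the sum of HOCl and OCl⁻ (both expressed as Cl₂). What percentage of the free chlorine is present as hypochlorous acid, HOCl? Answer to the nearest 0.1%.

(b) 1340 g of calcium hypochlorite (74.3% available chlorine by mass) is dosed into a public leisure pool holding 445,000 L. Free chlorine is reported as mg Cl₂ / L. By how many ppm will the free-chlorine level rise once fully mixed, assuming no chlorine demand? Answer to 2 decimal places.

(a) 64.5%; (b) 2.24 ppm

(a) [OCl⁻]/[HOCl] = 10^(pH − pKa) = 10^(7.3 − 7.56) = 10^-0.26 = 0.5495.
(a) Fraction as HOCl = 1 / (1 + 0.5495) = 0.6454.

(b) Available chlorine delivered: 1340 g × 0.743 = 995.6 g as Cl₂.
(b) Concentration rise: 995.6 g / 445,000 L = 2.237 mg/L = 2.24 ppm.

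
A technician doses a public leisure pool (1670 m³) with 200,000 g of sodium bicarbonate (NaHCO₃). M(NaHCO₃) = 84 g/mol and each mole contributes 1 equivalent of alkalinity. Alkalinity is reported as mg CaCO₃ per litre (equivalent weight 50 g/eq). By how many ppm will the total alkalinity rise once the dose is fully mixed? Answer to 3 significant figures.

Volume: 1670 m³ = 1,670,000 L.
Moles of NaHCO₃: 200,000 g ÷ 84 g/mol = 2381 mol → 2381 eq of alkalinity.
As CaCO₃: 2381 eq × 50 g/eq = 119,000 g.
Rise: 119,000 g / 1,670,000 L × 1000 = 71.29 mg/L.

71.3 ppm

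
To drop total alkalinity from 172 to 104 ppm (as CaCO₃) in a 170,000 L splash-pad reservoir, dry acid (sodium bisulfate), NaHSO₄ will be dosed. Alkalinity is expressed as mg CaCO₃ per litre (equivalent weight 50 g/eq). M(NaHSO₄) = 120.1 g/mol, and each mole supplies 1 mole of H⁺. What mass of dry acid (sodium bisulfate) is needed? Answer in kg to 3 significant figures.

Alkalinity to neutralize: (172 − 104) = 68 mg/L as CaCO₃ × 170,000 L = 11,560 g as CaCO₃.
Equivalents of H⁺ required: 11,560 ÷ 50 g/eq = 231.2 eq = 231.2 mol NaHSO₄.
Mass of NaHSO₄: 231.2 × 120.1 = 27,770 g.

27.8 kg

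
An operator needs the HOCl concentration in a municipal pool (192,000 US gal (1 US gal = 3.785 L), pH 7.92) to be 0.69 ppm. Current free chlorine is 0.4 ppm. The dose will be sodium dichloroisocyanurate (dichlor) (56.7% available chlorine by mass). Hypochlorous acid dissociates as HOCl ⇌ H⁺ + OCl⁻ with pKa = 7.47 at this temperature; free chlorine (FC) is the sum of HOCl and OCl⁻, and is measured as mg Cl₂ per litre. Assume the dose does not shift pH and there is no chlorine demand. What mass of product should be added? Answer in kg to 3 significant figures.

2.86 kg

Volume: 192,000 US gal × 3.785 L/gal = 726,720 L.
[OCl⁻]/[HOCl] = 10^(pH − pKa) = 10^(7.92 − 7.47) = 2.818; fraction as HOCl = 1/(1 + 2.818) = 0.2619.
Free chlorine required for 0.69 ppm HOCl: 0.69 / 0.2619 = 2.635 ppm.
FC to add: 2.635 − 0.4 = 2.235 mg/L as Cl₂.
Cl₂ equivalent: 2.235 mg/L × 726,720 L = 1624 g.
Product at 56.7% available Cl: 1624 / 0.567 = 2864 g.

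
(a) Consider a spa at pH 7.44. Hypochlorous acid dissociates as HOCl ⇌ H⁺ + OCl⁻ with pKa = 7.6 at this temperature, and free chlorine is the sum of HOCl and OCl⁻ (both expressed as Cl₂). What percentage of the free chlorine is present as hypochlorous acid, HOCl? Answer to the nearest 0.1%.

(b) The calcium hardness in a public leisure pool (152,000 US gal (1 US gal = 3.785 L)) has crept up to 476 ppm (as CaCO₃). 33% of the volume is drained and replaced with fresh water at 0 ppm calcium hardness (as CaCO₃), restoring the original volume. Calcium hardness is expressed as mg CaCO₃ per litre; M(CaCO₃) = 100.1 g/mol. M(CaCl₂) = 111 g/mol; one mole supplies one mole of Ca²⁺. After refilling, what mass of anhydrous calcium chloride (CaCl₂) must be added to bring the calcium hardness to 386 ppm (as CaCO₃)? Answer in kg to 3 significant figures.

(a) 59.1%; (b) 42.8 kg

(a) [OCl⁻]/[HOCl] = 10^(pH − pKa) = 10^(7.44 − 7.6) = 10^-0.16 = 0.6918.
(a) Fraction as HOCl = 1 / (1 + 0.6918) = 0.5911.

(b) Volume: 152,000 US gal × 3.785 L/gal = 575,320 L.
(b) After draining 33% and refilling: 476 × 0.67 + 0 × 0.33 = 318.92 ppm.
(b) Deficit to target: 386 − 318.92 = 67.08 mg/L.
(b) As CaCO₃: 67.08 mg/L × 575,320 L = 38,590 g; ÷ 100.1 = 385.5 mol Ca²⁺.
(b) Mass: 385.5 × 111 = 42,790 g.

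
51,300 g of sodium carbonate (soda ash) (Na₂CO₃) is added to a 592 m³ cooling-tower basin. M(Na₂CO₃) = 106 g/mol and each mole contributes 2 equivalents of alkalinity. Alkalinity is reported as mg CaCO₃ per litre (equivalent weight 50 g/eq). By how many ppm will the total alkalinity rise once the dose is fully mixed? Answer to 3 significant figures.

81.8 ppm

Volume: 592 m³ = 592,000 L.
Moles of Na₂CO₃: 51,300 g ÷ 106 g/mol = 484 mol → 967.9 eq of alkalinity.
As CaCO₃: 967.9 eq × 50 g/eq = 48,400 g.
Rise: 48,400 g / 592,000 L × 1000 = 81.75 mg/L.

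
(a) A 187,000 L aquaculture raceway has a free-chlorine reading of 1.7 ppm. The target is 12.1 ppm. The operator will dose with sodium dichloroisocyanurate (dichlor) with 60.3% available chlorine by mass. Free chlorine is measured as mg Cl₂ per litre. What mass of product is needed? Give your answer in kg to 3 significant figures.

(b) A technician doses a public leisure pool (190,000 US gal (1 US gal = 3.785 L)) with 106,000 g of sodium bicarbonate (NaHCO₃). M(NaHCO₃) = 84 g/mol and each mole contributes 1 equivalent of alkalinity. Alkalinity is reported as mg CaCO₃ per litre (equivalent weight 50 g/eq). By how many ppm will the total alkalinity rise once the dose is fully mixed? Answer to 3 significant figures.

(a) 3.23 kg; (b) 87.7 ppm

(a) Chlorine deficit: 12.1 − 1.7 = 10.4 ppm = 10.4 mg/L as Cl₂.
(a) Cl₂ equivalent needed: 10.4 mg/L × 187,000 L = 1,945,000 mg = 1945 g.
(a) Product at 60.3% available chlorine: 1945 / 0.603 = 3225 g.

(b) Volume: 190,000 US gal × 3.785 L/gal = 719,150 L.
(b) Moles of NaHCO₃: 106,000 g ÷ 84 g/mol = 1262 mol → 1262 eq of alkalinity.
(b) As CaCO₃: 1262 eq × 50 g/eq = 63,100 g.
(b) Rise: 63,100 g / 719,150 L × 1000 = 87.74 mg/L.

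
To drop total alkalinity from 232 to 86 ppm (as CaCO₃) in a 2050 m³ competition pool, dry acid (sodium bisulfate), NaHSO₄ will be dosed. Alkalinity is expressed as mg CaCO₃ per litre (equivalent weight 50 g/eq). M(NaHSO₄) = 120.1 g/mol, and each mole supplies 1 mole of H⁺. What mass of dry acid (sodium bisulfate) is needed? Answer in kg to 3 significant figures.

Volume: 2050 m³ = 2,050,000 L.
Alkalinity to neutralize: (232 − 86) = 146 mg/L as CaCO₃ × 2,050,000 L = 299,300 g as CaCO₃.
Equivalents of H⁺ required: 299,300 ÷ 50 g/eq = 5986 eq = 5986 mol NaHSO₄.
Mass of NaHSO₄: 5986 × 120.1 = 718,900 g.

719 kg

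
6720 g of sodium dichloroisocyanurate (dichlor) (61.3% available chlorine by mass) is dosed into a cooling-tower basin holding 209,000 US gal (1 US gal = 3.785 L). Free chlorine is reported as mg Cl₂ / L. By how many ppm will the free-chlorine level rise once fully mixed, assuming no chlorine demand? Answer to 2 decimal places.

5.21 ppm

Volume: 209,000 US gal × 3.785 L/gal = 791,065 L.
Available chlorine delivered: 6720 g × 0.613 = 4119 g as Cl₂.
Concentration rise: 4119 g / 791,065 L = 5.207 mg/L = 5.21 ppm.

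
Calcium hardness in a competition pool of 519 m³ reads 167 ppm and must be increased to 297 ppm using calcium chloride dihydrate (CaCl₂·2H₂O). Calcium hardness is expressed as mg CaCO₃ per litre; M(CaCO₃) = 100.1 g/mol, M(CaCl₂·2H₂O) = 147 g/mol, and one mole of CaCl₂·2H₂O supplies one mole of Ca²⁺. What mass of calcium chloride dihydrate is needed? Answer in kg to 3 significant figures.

Volume: 519 m³ = 519,000 L.
Hardness to add: (297 − 167) = 130 mg/L as CaCO₃ × 519,000 L = 67,470 g as CaCO₃.
Moles of Ca²⁺ (1 mol Ca²⁺ ≡ 1 mol CaCO₃): 67,470 / 100.1 g/mol = 674 mol.
Mass of CaCl₂·2H₂O: 674 × 147 = 99,080 g.

99.1 kg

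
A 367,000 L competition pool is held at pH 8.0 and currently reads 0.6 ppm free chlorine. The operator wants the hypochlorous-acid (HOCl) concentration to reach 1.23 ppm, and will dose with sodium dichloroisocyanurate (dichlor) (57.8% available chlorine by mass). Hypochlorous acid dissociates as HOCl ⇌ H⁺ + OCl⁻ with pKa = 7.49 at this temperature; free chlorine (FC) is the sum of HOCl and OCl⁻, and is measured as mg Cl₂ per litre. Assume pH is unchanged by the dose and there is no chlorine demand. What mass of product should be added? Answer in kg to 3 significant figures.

2.93 kg

[OCl⁻]/[HOCl] = 10^(pH − pKa) = 10^(8.0 − 7.49) = 3.236; fraction as HOCl = 1/(1 + 3.236) = 0.2361.
Free chlorine required for 1.23 ppm HOCl: 1.23 / 0.2361 = 5.21 ppm.
FC to add: 5.21 − 0.6 = 4.61 mg/L as Cl₂.
Cl₂ equivalent: 4.61 mg/L × 367,000 L = 1692 g.
Product at 57.8% available Cl: 1692 / 0.578 = 2927 g.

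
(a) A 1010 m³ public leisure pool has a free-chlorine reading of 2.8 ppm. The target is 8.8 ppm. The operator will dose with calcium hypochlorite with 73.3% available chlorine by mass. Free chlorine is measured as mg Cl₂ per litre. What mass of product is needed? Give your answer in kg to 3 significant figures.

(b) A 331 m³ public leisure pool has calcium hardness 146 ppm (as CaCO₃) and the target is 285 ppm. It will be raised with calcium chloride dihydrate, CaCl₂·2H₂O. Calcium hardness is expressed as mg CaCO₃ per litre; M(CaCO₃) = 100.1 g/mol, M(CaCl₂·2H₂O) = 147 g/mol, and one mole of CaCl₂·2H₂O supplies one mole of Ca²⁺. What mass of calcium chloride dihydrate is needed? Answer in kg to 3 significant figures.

(a) 8.27 kg; (b) 67.6 kg

(a) Volume: 1010 m³ = 1,010,000 L.
(a) Chlorine deficit: 8.8 − 2.8 = 6 ppm = 6 mg/L as Cl₂.
(a) Cl₂ equivalent needed: 6 mg/L × 1,010,000 L = 6,060,000 mg = 6060 g.
(a) Product at 73.3% available chlorine: 6060 / 0.733 = 8267 g.

(b) Volume: 331 m³ = 331,000 L.
(b) Hardness to add: (285 − 146) = 139 mg/L as CaCO₃ × 331,000 L = 46,010 g as CaCO₃.
(b) Moles of Ca²⁺ (1 mol Ca²⁺ ≡ 1 mol CaCO₃): 46,010 / 100.1 g/mol = 459.6 mol.
(b) Mass of CaCl₂·2H₂O: 459.6 × 147 = 67,570 g.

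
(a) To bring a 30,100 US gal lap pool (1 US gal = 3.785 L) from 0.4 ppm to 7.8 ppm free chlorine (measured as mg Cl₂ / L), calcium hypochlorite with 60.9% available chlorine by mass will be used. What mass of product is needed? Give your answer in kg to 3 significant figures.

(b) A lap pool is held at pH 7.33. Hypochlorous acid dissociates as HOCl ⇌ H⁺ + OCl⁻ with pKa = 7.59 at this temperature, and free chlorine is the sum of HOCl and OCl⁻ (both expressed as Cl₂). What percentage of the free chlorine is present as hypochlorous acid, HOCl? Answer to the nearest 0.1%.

(a) 1.38 kg; (b) 64.5%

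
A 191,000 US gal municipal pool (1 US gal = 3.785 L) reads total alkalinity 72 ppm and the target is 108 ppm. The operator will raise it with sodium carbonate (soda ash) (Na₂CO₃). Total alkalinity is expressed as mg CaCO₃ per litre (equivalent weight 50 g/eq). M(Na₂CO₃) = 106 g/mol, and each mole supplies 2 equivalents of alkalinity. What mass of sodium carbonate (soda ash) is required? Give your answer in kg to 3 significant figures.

Volume: 191,000 US gal × 3.785 L/gal = 722,935 L.
Alkalinity to add: (108 − 72) = 36 mg/L as CaCO₃ × 722,935 L = 26,030 g as CaCO₃.
Equivalents: 26,030 g ÷ 50 g/eq = 520.5 eq.
Each mole of Na₂CO₃ supplies 2 eq, so 520.5 / 2 = 260.3 mol.
Mass: 260.3 mol × 106 g/mol = 27,590 g.

27.6 kg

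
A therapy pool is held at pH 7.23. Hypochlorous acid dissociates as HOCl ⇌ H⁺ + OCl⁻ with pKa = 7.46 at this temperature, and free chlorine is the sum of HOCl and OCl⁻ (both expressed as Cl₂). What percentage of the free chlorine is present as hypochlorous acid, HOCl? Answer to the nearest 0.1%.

62.9%

[OCl⁻]/[HOCl] = 10^(pH − pKa) = 10^(7.23 − 7.46) = 10^-0.23 = 0.5888.
Fraction as HOCl = 1 / (1 + 0.5888) = 0.6294.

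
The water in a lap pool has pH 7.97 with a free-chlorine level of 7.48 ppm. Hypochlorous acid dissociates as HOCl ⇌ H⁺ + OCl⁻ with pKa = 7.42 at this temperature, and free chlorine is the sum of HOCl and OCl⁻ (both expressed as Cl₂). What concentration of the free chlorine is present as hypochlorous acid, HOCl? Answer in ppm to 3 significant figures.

1.64 ppm

[OCl⁻]/[HOCl] = 10^(pH − pKa) = 10^(7.97 − 7.42) = 10^0.55 = 3.548.
Fraction as HOCl = 1 / (1 + 3.548) = 0.2199.
HOCl = 0.2199 × 7.48 ppm = 1.645 ppm.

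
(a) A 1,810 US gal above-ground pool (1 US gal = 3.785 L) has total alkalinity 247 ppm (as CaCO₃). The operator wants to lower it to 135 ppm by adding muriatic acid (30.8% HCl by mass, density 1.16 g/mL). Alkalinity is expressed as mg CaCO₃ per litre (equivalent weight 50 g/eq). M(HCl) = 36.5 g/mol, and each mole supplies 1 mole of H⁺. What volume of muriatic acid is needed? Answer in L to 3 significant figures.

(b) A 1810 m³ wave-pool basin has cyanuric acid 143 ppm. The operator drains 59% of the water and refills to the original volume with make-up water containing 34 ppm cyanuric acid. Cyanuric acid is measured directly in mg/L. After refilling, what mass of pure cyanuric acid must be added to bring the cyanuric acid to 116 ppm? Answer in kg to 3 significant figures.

(a) 1.57 L; (b) 67.5 kg

(a) Volume: 1,810 US gal × 3.785 L/gal = 6,851 L.
(a) Alkalinity to neutralize: (247 − 135) = 112 mg/L as CaCO₃ × 6,851 L = 767.3 g as CaCO₃.
(a) Equivalents of H⁺ required: 767.3 ÷ 50 g/eq = 15.35 eq = 15.35 mol HCl.
(a) Mass of HCl: 15.35 × 36.5 = 560.1 g.
(a) Mass of 30.8% solution: 560.1 / 0.308 = 1819 g.
(a) Volume: 1819 g ÷ 1.16 g/mL = 1568 mL.

(b) Volume: 1810 m³ = 1,810,000 L.
(b) After draining 59% and refilling: 143 × 0.41 + 34 × 0.59 = 78.69 ppm.
(b) Deficit to target: 116 − 78.69 = 37.31 mg/L.
(b) Mass: 37.31 mg/L × 1,810,000 L = 67,530 g cyanuric acid.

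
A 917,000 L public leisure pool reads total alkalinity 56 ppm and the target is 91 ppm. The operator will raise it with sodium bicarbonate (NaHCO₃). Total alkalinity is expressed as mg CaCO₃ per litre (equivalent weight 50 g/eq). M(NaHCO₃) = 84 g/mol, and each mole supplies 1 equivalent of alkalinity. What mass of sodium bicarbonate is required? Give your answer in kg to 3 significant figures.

Alkalinity to add: (91 − 56) = 35 mg/L as CaCO₃ × 917,000 L = 32,100 g as CaCO₃.
Equivalents: 32,100 g ÷ 50 g/eq = 641.9 eq.
NaHCO₃ supplies 1 eq per mole → 641.9 mol.
Mass: 641.9 mol × 84 g/mol = 53,920 g.

53.9 kg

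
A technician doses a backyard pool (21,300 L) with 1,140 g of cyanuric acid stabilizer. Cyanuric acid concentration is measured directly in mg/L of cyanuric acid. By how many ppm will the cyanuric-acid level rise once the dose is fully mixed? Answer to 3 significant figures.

Rise: 1,140 g / 21,300 L × 1000 = 53.52 mg/L.

53.5 ppm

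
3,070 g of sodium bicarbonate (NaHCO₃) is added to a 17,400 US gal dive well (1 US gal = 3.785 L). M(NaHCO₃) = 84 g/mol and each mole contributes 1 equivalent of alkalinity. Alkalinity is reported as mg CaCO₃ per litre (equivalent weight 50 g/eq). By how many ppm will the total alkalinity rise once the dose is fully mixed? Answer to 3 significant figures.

Volume: 17,400 US gal × 3.785 L/gal = 65,859 L.
Moles of NaHCO₃: 3,070 g ÷ 84 g/mol = 36.55 mol → 36.55 eq of alkalinity.
As CaCO₃: 36.55 eq × 50 g/eq = 1827 g.
Rise: 1827 g / 65,859 L × 1000 = 27.75 mg/L.

27.7 ppm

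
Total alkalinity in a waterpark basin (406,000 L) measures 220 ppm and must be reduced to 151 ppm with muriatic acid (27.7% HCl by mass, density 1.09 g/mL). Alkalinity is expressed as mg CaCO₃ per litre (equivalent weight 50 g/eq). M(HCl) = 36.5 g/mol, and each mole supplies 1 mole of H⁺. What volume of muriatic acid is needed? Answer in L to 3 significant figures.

Alkalinity to neutralize: (220 − 151) = 69 mg/L as CaCO₃ × 406,000 L = 28,010 g as CaCO₃.
Equivalents of H⁺ required: 28,010 ÷ 50 g/eq = 560.3 eq = 560.3 mol HCl.
Mass of HCl: 560.3 × 36.5 = 20,450 g.
Mass of 27.7% solution: 20,450 / 0.277 = 73,830 g.
Volume: 73,830 g ÷ 1.09 g/mL = 67,730 mL.

67.7 L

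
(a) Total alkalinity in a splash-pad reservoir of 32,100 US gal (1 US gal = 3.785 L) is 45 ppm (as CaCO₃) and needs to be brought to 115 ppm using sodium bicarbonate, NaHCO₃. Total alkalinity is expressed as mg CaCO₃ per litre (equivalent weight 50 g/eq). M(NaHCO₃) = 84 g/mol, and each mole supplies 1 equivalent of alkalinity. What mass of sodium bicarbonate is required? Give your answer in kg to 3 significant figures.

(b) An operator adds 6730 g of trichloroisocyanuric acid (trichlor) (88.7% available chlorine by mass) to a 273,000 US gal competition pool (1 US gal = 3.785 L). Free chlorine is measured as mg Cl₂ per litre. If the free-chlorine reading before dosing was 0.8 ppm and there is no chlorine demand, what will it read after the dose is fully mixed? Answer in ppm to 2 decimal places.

(a) Volume: 32,100 US gal × 3.785 L/gal = 121,498 L.
(a) Alkalinity to add: (115 − 45) = 70 mg/L as CaCO₃ × 121,498 L = 8505 g as CaCO₃.
(a) Equivalents: 8505 g ÷ 50 g/eq = 170.1 eq.
(a) NaHCO₃ supplies 1 eq per mole → 170.1 mol.
(a) Mass: 170.1 mol × 84 g/mol = 14,290 g.

(b) Volume: 273,000 US gal × 3.785 L/gal = 1,033,305 L.
(b) Available chlorine delivered: 6730 g × 0.887 = 5970 g as Cl₂.
(b) Concentration rise: 5970 g / 1,033,305 L = 5.777 mg/L = 5.78 ppm.
(b) Final FC: 0.8 + 5.78 = 6.58 ppm.

(a) 14.3 kg; (b) 6.58 ppm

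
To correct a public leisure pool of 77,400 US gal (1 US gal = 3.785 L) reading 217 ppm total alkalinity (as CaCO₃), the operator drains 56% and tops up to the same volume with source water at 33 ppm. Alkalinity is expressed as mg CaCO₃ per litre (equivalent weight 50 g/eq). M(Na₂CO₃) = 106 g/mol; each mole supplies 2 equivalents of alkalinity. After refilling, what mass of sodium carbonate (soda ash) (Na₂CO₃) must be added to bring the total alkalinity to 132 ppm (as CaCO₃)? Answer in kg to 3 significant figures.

5.60 kg

Volume: 77,400 US gal × 3.785 L/gal = 292,959 L.
After draining 56% and refilling: 217 × 0.44 + 33 × 0.56 = 113.96 ppm.
Deficit to target: 132 − 113.96 = 18.04 mg/L.
As CaCO₃: 18.04 mg/L × 292,959 L = 5285 g; ÷ 50 g/eq ÷ 2 = 52.85 mol Na₂CO₃.
Mass: 52.85 × 106 = 5602 g.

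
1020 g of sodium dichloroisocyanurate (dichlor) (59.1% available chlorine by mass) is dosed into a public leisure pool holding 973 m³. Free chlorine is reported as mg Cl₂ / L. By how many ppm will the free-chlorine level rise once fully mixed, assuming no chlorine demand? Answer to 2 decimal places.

0.62 ppm

Volume: 973 m³ = 973,000 L.
Available chlorine delivered: 1020 g × 0.591 = 602.8 g as Cl₂.
Concentration rise: 602.8 g / 973,000 L = 0.6195 mg/L = 0.62 ppm.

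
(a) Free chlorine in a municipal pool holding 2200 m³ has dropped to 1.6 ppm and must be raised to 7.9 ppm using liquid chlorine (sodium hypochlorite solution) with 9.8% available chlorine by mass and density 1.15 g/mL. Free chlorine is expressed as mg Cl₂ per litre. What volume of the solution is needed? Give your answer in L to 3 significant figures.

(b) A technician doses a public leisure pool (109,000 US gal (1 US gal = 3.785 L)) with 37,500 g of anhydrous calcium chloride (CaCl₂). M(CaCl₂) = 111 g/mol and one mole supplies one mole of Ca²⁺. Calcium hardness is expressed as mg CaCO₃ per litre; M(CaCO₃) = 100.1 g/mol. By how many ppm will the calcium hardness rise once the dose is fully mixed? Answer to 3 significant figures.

(a) Volume: 2200 m³ = 2,200,000 L.
(a) Chlorine deficit: 7.9 − 1.6 = 6.3 ppm = 6.3 mg/L as Cl₂.
(a) Cl₂ equivalent needed: 6.3 mg/L × 2,200,000 L = 13,860,000 mg = 13,860 g.
(a) Product at 9.8% available chlorine: 13,860 / 0.098 = 141,400 g.
(a) Volume at density 1.15 g/mL: 141,400 g ÷ 1.15 g/mL = 123,000 mL.

(b) Volume: 109,000 US gal × 3.785 L/gal = 412,565 L.
(b) Moles of Ca²⁺: 37,500 g ÷ 111 g/mol = 337.8 mol.
(b) As CaCO₃: 337.8 mol × 100.1 g/mol = 33,820 g.
(b) Rise: 33,820 g / 412,565 L × 1000 = 81.97 mg/L.

(a) 123 L; (b) 82.0 ppm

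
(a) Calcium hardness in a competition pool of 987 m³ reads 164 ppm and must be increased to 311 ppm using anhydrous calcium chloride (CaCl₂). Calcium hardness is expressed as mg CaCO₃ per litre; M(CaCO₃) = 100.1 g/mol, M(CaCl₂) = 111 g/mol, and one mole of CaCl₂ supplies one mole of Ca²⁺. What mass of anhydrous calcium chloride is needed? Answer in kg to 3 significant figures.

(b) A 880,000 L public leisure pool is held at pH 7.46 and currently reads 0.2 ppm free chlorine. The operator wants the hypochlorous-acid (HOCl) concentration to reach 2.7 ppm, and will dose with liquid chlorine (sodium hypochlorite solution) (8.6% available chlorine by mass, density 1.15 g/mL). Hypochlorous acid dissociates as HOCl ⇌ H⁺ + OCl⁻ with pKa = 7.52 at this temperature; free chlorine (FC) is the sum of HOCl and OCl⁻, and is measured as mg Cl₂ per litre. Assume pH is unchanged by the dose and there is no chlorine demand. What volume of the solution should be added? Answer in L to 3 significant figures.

(a) 161 kg; (b) 43.2 L

(a) Volume: 987 m³ = 987,000 L.
(a) Hardness to add: (311 − 164) = 147 mg/L as CaCO₃ × 987,000 L = 145,100 g as CaCO₃.
(a) Moles of Ca²⁺ (1 mol Ca²⁺ ≡ 1 mol CaCO₃): 145,100 / 100.1 g/mol = 1449 mol.
(a) Mass of CaCl₂: 1449 × 111 = 160,900 g.

(b) [OCl⁻]/[HOCl] = 10^(pH − pKa) = 10^(7.46 − 7.52) = 0.871; fraction as HOCl = 1/(1 + 0.871) = 0.5345.
(b) Free chlorine required for 2.7 ppm HOCl: 2.7 / 0.5345 = 5.052 ppm.
(b) FC to add: 5.052 − 0.2 = 4.852 mg/L as Cl₂.
(b) Cl₂ equivalent: 4.852 mg/L × 880,000 L = 4269 g.
(b) Product at 8.6% available Cl: 4269 / 0.086 = 49,640 g.
(b) Volume: 49,640 g ÷ 1.15 g/mL = 43,170 mL.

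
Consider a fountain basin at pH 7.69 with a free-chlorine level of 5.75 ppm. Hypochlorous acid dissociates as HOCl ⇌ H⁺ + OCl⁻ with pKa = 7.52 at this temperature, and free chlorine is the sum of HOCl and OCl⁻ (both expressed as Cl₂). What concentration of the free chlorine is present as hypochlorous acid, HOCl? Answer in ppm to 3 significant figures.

[OCl⁻]/[HOCl] = 10^(pH − pKa) = 10^(7.69 − 7.52) = 10^0.17 = 1.479.
Fraction as HOCl = 1 / (1 + 1.479) = 0.4034.
HOCl = 0.4034 × 5.75 ppm = 2.319 ppm.

2.32 ppm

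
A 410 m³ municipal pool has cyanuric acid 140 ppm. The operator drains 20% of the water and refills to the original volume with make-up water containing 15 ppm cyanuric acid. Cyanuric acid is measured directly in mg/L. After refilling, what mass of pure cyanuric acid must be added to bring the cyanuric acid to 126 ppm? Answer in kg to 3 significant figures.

Volume: 410 m³ = 410,000 L.
After draining 20% and refilling: 140 × 0.80 + 15 × 0.20 = 115 ppm.
Deficit to target: 126 − 115 = 11 mg/L.
Mass: 11 mg/L × 410,000 L = 4510 g cyanuric acid.

4.51 kg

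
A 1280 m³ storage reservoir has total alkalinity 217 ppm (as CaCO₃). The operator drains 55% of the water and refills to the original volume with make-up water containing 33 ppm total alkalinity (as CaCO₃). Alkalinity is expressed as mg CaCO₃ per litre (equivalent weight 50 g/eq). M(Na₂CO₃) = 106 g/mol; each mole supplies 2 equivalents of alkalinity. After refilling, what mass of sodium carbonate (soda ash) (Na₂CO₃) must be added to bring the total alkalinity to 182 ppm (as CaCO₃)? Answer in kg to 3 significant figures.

89.8 kg

Volume: 1280 m³ = 1,280,000 L.
After draining 55% and refilling: 217 × 0.45 + 33 × 0.55 = 115.8 ppm.
Deficit to target: 182 − 115.8 = 66.2 mg/L.
As CaCO₃: 66.2 mg/L × 1,280,000 L = 84,740 g; ÷ 50 g/eq ÷ 2 = 847.4 mol Na₂CO₃.
Mass: 847.4 × 106 = 89,820 g.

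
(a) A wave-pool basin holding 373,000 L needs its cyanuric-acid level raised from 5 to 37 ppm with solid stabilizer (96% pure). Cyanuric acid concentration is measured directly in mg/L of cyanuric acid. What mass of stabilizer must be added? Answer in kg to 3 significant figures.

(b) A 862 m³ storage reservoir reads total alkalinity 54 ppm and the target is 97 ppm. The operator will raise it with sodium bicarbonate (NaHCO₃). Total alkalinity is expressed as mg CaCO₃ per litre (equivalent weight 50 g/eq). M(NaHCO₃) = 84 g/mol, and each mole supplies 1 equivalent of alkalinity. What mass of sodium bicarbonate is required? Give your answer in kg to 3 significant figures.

(a) 12.4 kg; (b) 62.3 kg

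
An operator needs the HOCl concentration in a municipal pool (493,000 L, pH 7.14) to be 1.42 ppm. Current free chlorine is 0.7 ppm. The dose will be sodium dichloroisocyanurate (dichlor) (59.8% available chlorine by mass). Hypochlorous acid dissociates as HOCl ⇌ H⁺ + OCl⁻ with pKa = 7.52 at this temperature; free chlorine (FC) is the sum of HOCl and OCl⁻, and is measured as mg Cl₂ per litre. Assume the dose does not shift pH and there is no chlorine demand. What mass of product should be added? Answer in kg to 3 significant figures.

[OCl⁻]/[HOCl] = 10^(pH − pKa) = 10^(7.14 − 7.52) = 0.4169; fraction as HOCl = 1/(1 + 0.4169) = 0.7058.
Free chlorine required for 1.42 ppm HOCl: 1.42 / 0.7058 = 2.012 ppm.
FC to add: 2.012 − 0.7 = 1.312 mg/L as Cl₂.
Cl₂ equivalent: 1.312 mg/L × 493,000 L = 646.8 g.
Product at 59.8% available Cl: 646.8 / 0.598 = 1082 g.

1.08 kg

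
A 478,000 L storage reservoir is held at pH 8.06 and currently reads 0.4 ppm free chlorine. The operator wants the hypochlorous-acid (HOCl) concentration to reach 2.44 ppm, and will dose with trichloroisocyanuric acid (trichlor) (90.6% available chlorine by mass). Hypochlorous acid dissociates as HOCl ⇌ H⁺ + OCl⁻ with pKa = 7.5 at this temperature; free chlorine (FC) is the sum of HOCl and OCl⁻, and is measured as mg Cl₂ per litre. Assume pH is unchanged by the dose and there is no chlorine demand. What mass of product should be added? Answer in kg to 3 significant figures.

5.75 kg

[OCl⁻]/[HOCl] = 10^(pH − pKa) = 10^(8.06 − 7.5) = 3.631; fraction as HOCl = 1/(1 + 3.631) = 0.2159.
Free chlorine required for 2.44 ppm HOCl: 2.44 / 0.2159 = 11.3 ppm.
FC to add: 11.3 − 0.4 = 10.9 mg/L as Cl₂.
Cl₂ equivalent: 10.9 mg/L × 478,000 L = 5210 g.
Product at 90.6% available Cl: 5210 / 0.906 = 5750 g.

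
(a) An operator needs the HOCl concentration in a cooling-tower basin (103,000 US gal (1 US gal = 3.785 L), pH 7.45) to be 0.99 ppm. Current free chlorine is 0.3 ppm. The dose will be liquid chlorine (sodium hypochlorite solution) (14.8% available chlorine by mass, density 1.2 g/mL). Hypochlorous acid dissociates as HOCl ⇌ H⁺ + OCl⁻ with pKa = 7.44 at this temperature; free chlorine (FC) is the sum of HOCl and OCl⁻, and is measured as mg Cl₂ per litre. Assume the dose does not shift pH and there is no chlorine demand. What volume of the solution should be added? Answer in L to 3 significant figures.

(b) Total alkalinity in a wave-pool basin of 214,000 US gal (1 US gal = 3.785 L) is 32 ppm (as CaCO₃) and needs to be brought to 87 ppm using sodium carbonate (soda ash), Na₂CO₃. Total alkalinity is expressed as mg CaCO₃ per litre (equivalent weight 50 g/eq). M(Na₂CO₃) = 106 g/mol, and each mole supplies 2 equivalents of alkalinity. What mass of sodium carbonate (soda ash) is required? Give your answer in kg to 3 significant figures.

(a) Volume: 103,000 US gal × 3.785 L/gal = 389,855 L.
(a) [OCl⁻]/[HOCl] = 10^(pH − pKa) = 10^(7.45 − 7.44) = 1.023; fraction as HOCl = 1/(1 + 1.023) = 0.4942.
(a) Free chlorine required for 0.99 ppm HOCl: 0.99 / 0.4942 = 2.003 ppm.
(a) FC to add: 2.003 − 0.3 = 1.703 mg/L as Cl₂.
(a) Cl₂ equivalent: 1.703 mg/L × 389,855 L = 663.9 g.
(a) Product at 14.8% available Cl: 663.9 / 0.148 = 4486 g.
(a) Volume: 4486 g ÷ 1.2 g/mL = 3738 mL.

(b) Volume: 214,000 US gal × 3.785 L/gal = 809,990 L.
(b) Alkalinity to add: (87 − 32) = 55 mg/L as CaCO₃ × 809,990 L = 44,550 g as CaCO₃.
(b) Equivalents: 44,550 g ÷ 50 g/eq = 891 eq.
(b) Each mole of Na₂CO₃ supplies 2 eq, so 891 / 2 = 445.5 mol.
(b) Mass: 445.5 mol × 106 g/mol = 47,220 g.

(a) 3.74 L; (b) 47.2 kg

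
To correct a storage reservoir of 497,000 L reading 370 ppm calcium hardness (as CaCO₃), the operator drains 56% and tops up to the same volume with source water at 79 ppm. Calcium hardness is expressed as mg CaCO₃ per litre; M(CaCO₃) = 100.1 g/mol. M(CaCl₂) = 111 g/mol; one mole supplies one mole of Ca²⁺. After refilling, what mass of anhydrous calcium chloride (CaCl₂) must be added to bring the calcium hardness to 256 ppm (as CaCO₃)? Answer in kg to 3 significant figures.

27.0 kg

After draining 56% and refilling: 370 × 0.44 + 79 × 0.56 = 207.04 ppm.
Deficit to target: 256 − 207.04 = 48.96 mg/L.
As CaCO₃: 48.96 mg/L × 497,000 L = 24,330 g; ÷ 100.1 = 243.1 mol Ca²⁺.
Mass: 243.1 × 111 = 26,980 g.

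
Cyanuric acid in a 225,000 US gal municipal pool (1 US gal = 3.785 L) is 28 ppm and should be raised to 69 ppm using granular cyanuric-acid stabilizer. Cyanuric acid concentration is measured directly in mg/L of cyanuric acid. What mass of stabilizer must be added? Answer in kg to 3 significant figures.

34.9 kg

Volume: 225,000 US gal × 3.785 L/gal = 851,625 L.
CYA to add: (69 − 28) = 41 mg/L × 851,625 L = 34,920 g cyanuric acid.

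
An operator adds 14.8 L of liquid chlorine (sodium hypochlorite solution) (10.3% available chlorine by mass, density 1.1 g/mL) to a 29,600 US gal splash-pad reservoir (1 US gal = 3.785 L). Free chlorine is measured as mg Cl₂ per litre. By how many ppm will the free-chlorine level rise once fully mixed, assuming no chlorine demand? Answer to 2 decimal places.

14.97 ppm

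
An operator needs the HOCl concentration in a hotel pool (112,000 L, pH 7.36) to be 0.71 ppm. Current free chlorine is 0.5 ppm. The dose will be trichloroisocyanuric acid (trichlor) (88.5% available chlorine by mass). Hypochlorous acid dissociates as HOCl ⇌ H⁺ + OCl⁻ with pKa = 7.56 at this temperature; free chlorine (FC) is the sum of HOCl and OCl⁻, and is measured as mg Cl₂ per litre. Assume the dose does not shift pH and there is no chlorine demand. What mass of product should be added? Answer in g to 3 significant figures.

83.3 g

[OCl⁻]/[HOCl] = 10^(pH − pKa) = 10^(7.36 − 7.56) = 0.631; fraction as HOCl = 1/(1 + 0.631) = 0.6131.
Free chlorine required for 0.71 ppm HOCl: 0.71 / 0.6131 = 1.158 ppm.
FC to add: 1.158 − 0.5 = 0.658 mg/L as Cl₂.
Cl₂ equivalent: 0.658 mg/L × 112,000 L = 73.69 g.
Product at 88.5% available Cl: 73.69 / 0.885 = 83.27 g.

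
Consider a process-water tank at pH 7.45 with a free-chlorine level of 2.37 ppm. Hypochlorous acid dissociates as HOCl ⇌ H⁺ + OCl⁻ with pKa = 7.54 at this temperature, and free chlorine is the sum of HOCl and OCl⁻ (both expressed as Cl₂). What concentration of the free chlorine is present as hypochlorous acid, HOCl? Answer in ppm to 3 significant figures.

1.31 ppm

[OCl⁻]/[HOCl] = 10^(pH − pKa) = 10^(7.45 − 7.54) = 10^-0.09 = 0.8128.
Fraction as HOCl = 1 / (1 + 0.8128) = 0.5516.
HOCl = 0.5516 × 2.37 ppm = 1.307 ppm.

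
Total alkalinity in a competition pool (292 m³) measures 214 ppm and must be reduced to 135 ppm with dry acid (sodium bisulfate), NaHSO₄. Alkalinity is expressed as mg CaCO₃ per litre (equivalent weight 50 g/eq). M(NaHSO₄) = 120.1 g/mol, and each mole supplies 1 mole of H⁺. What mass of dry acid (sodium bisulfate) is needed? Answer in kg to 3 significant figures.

55.4 kg

Volume: 292 m³ = 292,000 L.
Alkalinity to neutralize: (214 − 135) = 79 mg/L as CaCO₃ × 292,000 L = 23,070 g as CaCO₃.
Equivalents of H⁺ required: 23,070 ÷ 50 g/eq = 461.4 eq = 461.4 mol NaHSO₄.
Mass of NaHSO₄: 461.4 × 120.1 = 55,410 g.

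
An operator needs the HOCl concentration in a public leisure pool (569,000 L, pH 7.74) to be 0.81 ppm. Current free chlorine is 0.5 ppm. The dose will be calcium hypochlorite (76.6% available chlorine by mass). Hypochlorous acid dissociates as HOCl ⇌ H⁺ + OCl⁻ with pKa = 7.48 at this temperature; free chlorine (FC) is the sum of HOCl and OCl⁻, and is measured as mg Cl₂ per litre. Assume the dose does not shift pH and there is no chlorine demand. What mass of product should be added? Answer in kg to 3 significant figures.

[OCl⁻]/[HOCl] = 10^(pH − pKa) = 10^(7.74 − 7.48) = 1.82; fraction as HOCl = 1/(1 + 1.82) = 0.3546.
Free chlorine required for 0.81 ppm HOCl: 0.81 / 0.3546 = 2.284 ppm.
FC to add: 2.284 − 0.5 = 1.784 mg/L as Cl₂.
Cl₂ equivalent: 1.784 mg/L × 569,000 L = 1015 g.
Product at 76.6% available Cl: 1015 / 0.766 = 1325 g.

1.33 kg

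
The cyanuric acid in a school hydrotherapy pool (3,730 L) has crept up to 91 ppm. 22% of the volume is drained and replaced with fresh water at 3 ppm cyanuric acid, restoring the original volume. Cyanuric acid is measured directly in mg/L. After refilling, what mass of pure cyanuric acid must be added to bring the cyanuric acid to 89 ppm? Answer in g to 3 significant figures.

64.8 g

After draining 22% and refilling: 91 × 0.78 + 3 × 0.22 = 71.64 ppm.
Deficit to target: 89 − 71.64 = 17.36 mg/L.
Mass: 17.36 mg/L × 3,730 L = 64.75 g cyanuric acid.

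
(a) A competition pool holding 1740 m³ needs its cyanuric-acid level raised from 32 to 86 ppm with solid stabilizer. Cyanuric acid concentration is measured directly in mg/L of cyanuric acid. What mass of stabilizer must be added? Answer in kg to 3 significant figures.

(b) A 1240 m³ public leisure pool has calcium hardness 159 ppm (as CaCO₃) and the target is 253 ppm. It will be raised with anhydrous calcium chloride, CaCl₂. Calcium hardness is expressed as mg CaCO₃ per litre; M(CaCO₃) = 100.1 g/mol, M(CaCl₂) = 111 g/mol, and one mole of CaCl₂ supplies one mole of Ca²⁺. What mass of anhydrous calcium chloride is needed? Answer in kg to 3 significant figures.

(a) Volume: 1740 m³ = 1,740,000 L.
(a) CYA to add: (86 − 32) = 54 mg/L × 1,740,000 L = 93,960 g cyanuric acid.

(b) Volume: 1240 m³ = 1,240,000 L.
(b) Hardness to add: (253 − 159) = 94 mg/L as CaCO₃ × 1,240,000 L = 116,600 g as CaCO₃.
(b) Moles of Ca²⁺ (1 mol Ca²⁺ ≡ 1 mol CaCO₃): 116,600 / 100.1 g/mol = 1164 mol.
(b) Mass of CaCl₂: 1164 × 111 = 129,300 g.

(a) 94.0 kg; (b) 129 kg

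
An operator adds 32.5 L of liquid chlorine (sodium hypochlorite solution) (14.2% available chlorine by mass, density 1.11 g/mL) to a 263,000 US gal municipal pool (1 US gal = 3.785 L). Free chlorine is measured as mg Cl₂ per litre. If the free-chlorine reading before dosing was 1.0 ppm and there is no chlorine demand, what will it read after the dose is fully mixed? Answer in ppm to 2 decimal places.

6.15 ppm

Volume: 263,000 US gal × 3.785 L/gal = 995,455 L.
Mass of solution: 32.5 L × 1000 mL/L × 1.11 g/mL = 36,080 g.
Available chlorine delivered: 36,080 g × 0.142 = 5123 g as Cl₂.
Concentration rise: 5123 g / 995,455 L = 5.146 mg/L = 5.15 ppm.
Final FC: 1.0 + 5.15 = 6.15 ppm.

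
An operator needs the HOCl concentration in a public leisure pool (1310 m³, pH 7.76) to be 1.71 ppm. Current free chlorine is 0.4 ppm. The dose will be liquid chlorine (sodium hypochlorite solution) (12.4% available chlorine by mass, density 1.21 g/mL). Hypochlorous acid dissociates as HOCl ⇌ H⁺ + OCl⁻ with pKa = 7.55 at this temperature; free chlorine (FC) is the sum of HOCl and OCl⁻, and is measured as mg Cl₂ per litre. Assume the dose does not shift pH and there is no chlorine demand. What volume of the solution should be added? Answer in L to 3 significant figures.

35.7 L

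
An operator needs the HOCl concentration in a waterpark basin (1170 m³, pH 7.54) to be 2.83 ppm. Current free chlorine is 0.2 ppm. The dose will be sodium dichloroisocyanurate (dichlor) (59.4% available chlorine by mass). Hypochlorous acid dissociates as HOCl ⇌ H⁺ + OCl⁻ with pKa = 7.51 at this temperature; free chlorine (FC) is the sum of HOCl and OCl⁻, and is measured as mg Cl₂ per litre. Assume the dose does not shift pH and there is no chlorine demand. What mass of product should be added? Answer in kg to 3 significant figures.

11.2 kg

Volume: 1170 m³ = 1,170,000 L.
[OCl⁻]/[HOCl] = 10^(pH − pKa) = 10^(7.54 − 7.51) = 1.072; fraction as HOCl = 1/(1 + 1.072) = 0.4827.
Free chlorine required for 2.83 ppm HOCl: 2.83 / 0.4827 = 5.862 ppm.
FC to add: 5.862 − 0.2 = 5.662 mg/L as Cl₂.
Cl₂ equivalent: 5.662 mg/L × 1,170,000 L = 6625 g.
Product at 59.4% available Cl: 6625 / 0.594 = 11,150 g.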